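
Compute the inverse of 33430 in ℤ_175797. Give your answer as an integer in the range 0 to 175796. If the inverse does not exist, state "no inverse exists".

39319

Apply the Euclidean algorithm to 175797 and 33430:
175797 = 5·33430 + 8647
33430 = 3·8647 + 7489
8647 = 1·7489 + 1158
7489 = 6·1158 + 541
1158 = 2·541 + 76
541 = 7·76 + 9
76 = 8·9 + 4
9 = 2·4 + 1
4 = 4·1 + 0
The gcd is 1. Working backward:
1 = 9 − 2·4
1 = −2·76 + 17·9
1 = 17·541 − 121·76
1 = −121·1158 + 259·541
1 = 259·7489 − 1675·1158
1 = −1675·8647 + 1934·7489
1 = 1934·33430 − 7477·8647
1 = −7477·175797 + 39319·33430
So 33430·39319 ≡ 1 (mod 175797).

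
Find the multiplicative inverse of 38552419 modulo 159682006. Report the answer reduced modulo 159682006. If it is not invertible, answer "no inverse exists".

Apply the Euclidean algorithm to 159682006 and 38552419:
159682006 = 4·38552419 + 5472330
38552419 = 7·5472330 + 246109
5472330 = 22·246109 + 57932
246109 = 4·57932 + 14381
57932 = 4·14381 + 408
14381 = 35·408 + 101
408 = 4·101 + 4
101 = 25·4 + 1
4 = 4·1 + 0
Since gcd(38552419, 159682006) = 1, back-substitute to write 1 as a combination:
1 = 101 − 25·4
1 = −25·408 + 101·101
1 = 101·14381 − 3560·408
1 = −3560·57932 + 14341·14381
1 = 14341·246109 − 60924·57932
1 = −60924·5472330 + 1354669·246109
1 = 1354669·38552419 − 9543607·5472330
1 = −9543607·159682006 + 39529097·38552419
So 38552419·39529097 ≡ 1 (mod 159682006).

39529097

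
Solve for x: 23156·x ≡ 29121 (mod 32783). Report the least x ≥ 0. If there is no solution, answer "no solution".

First find gcd(23156, 32783):
32783 = 1×23156 + 9627
23156 = 2×9627 + 3902
9627 = 2×3902 + 1823
3902 = 2×1823 + 256
1823 = 7×256 + 31
256 = 8×31 + 8
31 = 3×8 + 7
8 = 1×7 + 1
7 = 7×1 + 0
gcd = 1, so a unique solution mod 32783 exists.
Back-substitute for the Bézout coefficients:
1 = 8 − 7
1 = −31 + 4·8
1 = 4·256 − 33·31
1 = −33·1823 + 235·256
1 = 235·3902 − 503·1823
1 = −503·9627 + 1241·3902
1 = 1241·23156 − 2985·9627
1 = −2985·32783 + 4226·23156
So 23156·(4226) ≡ 1 (mod 32783), giving 23156⁻¹ ≡ 4226.
x ≡ 23156⁻¹·29121 ≡ 4226·29121 ≡ 30747 (mod 32783).

30747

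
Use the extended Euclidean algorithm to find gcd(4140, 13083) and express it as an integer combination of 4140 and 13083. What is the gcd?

Repeated division:
13083 = 3×4140 + 663
4140 = 6×663 + 162
663 = 4×162 + 15
162 = 10×15 + 12
15 = 1×12 + 3
12 = 4×3 + 0
gcd(4140, 13083) = 3.
Express as a combination:
3 = 15 − 12
3 = −162 + 11·15
3 = 11·663 − 45·162
3 = −45·4140 + 281·663
3 = 281·13083 − 888·4140
So 3 = (281)·13083 + (-888)·4140.

3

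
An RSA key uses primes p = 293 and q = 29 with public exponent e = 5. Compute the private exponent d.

φ(n) = (p−1)(q−1) = 292·28 = 8176.
Need d with 5·d ≡ 1 (mod 8176). Apply the extended Euclidean algorithm:
8176 = 1635·5 + 1
5 = 5·1 + 0
Back-substitute:
1 = 8176 − 1635·5
So 5·(-1635) ≡ 1 (mod 8176), hence d ≡ -1635 ≡ 6541 (mod 8176).

6541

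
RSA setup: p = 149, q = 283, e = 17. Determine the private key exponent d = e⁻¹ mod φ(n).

φ(n) = (p−1)(q−1) = 148·282 = 41736.
Need d with 17·d ≡ 1 (mod 41736). Apply the extended Euclidean algorithm:
41736 = 2455·17 + 1
17 = 17·1 + 0
Back-substitute:
1 = 41736 − 2455·17
So 17·(-2455) ≡ 1 (mod 41736), hence d ≡ -2455 ≡ 39281 (mod 41736).

39281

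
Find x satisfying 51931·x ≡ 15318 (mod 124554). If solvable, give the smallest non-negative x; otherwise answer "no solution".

93408

First find gcd(51931, 124554):
124554 = 2×51931 + 20692
51931 = 2×20692 + 10547
20692 = 1×10547 + 10145
10547 = 1×10145 + 402
10145 = 25×402 + 95
402 = 4×95 + 22
95 = 4×22 + 7
22 = 3×7 + 1
7 = 7×1 + 0
gcd = 1, so a unique solution mod 124554 exists.
Back-substitute for the Bézout coefficients:
1 = 22 − 3·7
1 = −3·95 + 13·22
1 = 13·402 − 55·95
1 = −55·10145 + 1388·402
1 = 1388·10547 − 1443·10145
1 = −1443·20692 + 2831·10547
1 = 2831·51931 − 7105·20692
1 = −7105·124554 + 17041·51931
So 51931·(17041) ≡ 1 (mod 124554), giving 51931⁻¹ ≡ 17041.
x ≡ 51931⁻¹·15318 ≡ 17041·15318 ≡ 93408 (mod 124554).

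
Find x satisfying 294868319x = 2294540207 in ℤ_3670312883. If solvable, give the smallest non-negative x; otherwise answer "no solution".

First find gcd(294868319, 3670312883):
3670312883 = 12·294868319 + 131893055
294868319 = 2·131893055 + 31082209
131893055 = 4·31082209 + 7564219
31082209 = 4·7564219 + 825333
7564219 = 9·825333 + 136222
825333 = 6·136222 + 8001
136222 = 17·8001 + 205
8001 = 39·205 + 6
205 = 34·6 + 1
6 = 6·1 + 0
gcd = 1, so a unique solution mod 3670312883 exists.
Back-substitute for the Bézout coefficients:
1 = 205 − 34·6
1 = −34·8001 + 1327·205
1 = 1327·136222 − 22593·8001
1 = −22593·825333 + 136885·136222
1 = 136885·7564219 − 1254558·825333
1 = −1254558·31082209 + 5155117·7564219
1 = 5155117·131893055 − 21875026·31082209
1 = −21875026·294868319 + 48905169·131893055
1 = 48905169·3670312883 − 608737054·294868319
So 294868319·(-608737054) ≡ 1 (mod 3670312883), giving 294868319⁻¹ ≡ 3061575829.
x ≡ 294868319⁻¹·2294540207 ≡ 3061575829·2294540207 ≡ 587038477 (mod 3670312883).

587038477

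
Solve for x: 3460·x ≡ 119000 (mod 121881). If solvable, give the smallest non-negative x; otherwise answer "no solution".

29624

First find gcd(3460, 121881):
121881 = 35·3460 + 781
3460 = 4·781 + 336
781 = 2·336 + 109
336 = 3·109 + 9
109 = 12·9 + 1
9 = 9·1 + 0
gcd = 1, so a unique solution mod 121881 exists.
Back-substitute for the Bézout coefficients:
1 = 109 − 12·9
1 = −12·336 + 37·109
1 = 37·781 − 86·336
1 = −86·3460 + 381·781
1 = 381·121881 − 13421·3460
So 3460·(-13421) ≡ 1 (mod 121881), giving 3460⁻¹ ≡ 108460.
x ≡ 3460⁻¹·119000 ≡ 108460·119000 ≡ 29624 (mod 121881).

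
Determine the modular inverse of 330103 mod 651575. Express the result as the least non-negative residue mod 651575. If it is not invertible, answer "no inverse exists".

Run Euclid on (651575, 330103):
651575 = 1×330103 + 321472
330103 = 1×321472 + 8631
321472 = 37×8631 + 2125
8631 = 4×2125 + 131
2125 = 16×131 + 29
131 = 4×29 + 15
29 = 1×15 + 14
15 = 1×14 + 1
14 = 14×1 + 0
Since gcd(330103, 651575) = 1, back-substitute to write 1 as a combination:
1 = 15 − 14
1 = −29 + 2·15
1 = 2·131 − 9·29
1 = −9·2125 + 146·131
1 = 146·8631 − 593·2125
1 = −593·321472 + 22087·8631
1 = 22087·330103 − 22680·321472
1 = −22680·651575 + 44767·330103
So 330103·44767 ≡ 1 (mod 651575).

44767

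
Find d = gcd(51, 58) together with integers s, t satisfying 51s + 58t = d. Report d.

Euclidean algorithm:
58 = 1*51 + 7
51 = 7*7 + 2
7 = 3*2 + 1
2 = 2*1 + 0
gcd(51, 58) = 1.
Express as a combination:
1 = 7 − 3·2
1 = −3·51 + 22·7
1 = 22·58 − 25·51
So 1 = (22)·58 + (-25)·51.

1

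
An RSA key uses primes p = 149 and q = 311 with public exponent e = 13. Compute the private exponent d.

14117

φ(n) = (p−1)(q−1) = 148·310 = 45880.
Need d with 13·d ≡ 1 (mod 45880). Apply the extended Euclidean algorithm:
45880 = 3529·13 + 3
13 = 4·3 + 1
3 = 3·1 + 0
Back-substitute:
1 = 13 − 4·3
1 = −4·45880 + 14117·13
So 13·14117 ≡ 1 (mod 45880), hence d = 14117.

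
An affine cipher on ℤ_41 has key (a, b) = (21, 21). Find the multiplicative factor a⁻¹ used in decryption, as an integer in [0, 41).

2

gcd(41, 21) by repeated division:
41 = 1×21 + 20
21 = 1×20 + 1
20 = 20×1 + 0
gcd = 1, so the inverse exists. Back-substitute:
1 = 21 − 20
1 = −41 + 2·21
So 21·2 ≡ 1 (mod 41).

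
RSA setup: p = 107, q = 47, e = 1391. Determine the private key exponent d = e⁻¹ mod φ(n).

φ(n) = (p−1)(q−1) = 106·46 = 4876.
Need d with 1391·d ≡ 1 (mod 4876). Apply the extended Euclidean algorithm:
4876 = 3*1391 + 703
1391 = 1*703 + 688
703 = 1*688 + 15
688 = 45*15 + 13
15 = 1*13 + 2
13 = 6*2 + 1
2 = 2*1 + 0
Back-substitute:
1 = 13 − 6·2
1 = −6·15 + 7·13
1 = 7·688 − 321·15
1 = −321·703 + 328·688
1 = 328·1391 − 649·703
1 = −649·4876 + 2275·1391
So 1391·2275 ≡ 1 (mod 4876), hence d = 2275.

2275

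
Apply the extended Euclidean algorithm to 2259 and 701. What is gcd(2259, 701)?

Apply Euclid's algorithm to 2259 and 701:
2259 = 3·701 + 156
701 = 4·156 + 77
156 = 2·77 + 2
77 = 38·2 + 1
2 = 2·1 + 0
gcd(2259, 701) = 1.
Back-substituting:
1 = 77 − 38·2
1 = −38·156 + 77·77
1 = 77·701 − 346·156
1 = −346·2259 + 1115·701
So 1 = (-346)·2259 + (1115)·701.

1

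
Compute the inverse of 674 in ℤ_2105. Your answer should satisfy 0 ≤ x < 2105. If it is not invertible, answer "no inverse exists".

Run Euclid on (2105, 674):
2105 = 3·674 + 83
674 = 8·83 + 10
83 = 8·10 + 3
10 = 3·3 + 1
3 = 3·1 + 0
The gcd is 1. Working backward:
1 = 10 − 3·3
1 = −3·83 + 25·10
1 = 25·674 − 203·83
1 = −203·2105 + 634·674
So 674·634 ≡ 1 (mod 2105).

634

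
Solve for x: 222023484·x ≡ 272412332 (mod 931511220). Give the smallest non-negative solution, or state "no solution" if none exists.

no solution

gcd(222023484, 931511220):
931511220 = 4×222023484 + 43417284
222023484 = 5×43417284 + 4937064
43417284 = 8×4937064 + 3920772
4937064 = 1×3920772 + 1016292
3920772 = 3×1016292 + 871896
1016292 = 1×871896 + 144396
871896 = 6×144396 + 5520
144396 = 26×5520 + 876
5520 = 6×876 + 264
876 = 3×264 + 84
264 = 3×84 + 12
84 = 7×12 + 0
gcd = 12, but 12 ∤ 272412332, so the congruence has no solution.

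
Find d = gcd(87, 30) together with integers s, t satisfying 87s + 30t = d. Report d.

Repeated division:
87 = 2·30 + 27
30 = 1·27 + 3
27 = 9·3 + 0
gcd(87, 30) = 3.
Working backward:
3 = 30 − 27
3 = −87 + 3·30
So 3 = (-1)·87 + (3)·30.

3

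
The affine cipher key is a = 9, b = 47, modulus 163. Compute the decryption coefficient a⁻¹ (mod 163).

145

Apply the Euclidean algorithm to 163 and 9:
163 = 18·9 + 1
9 = 9·1 + 0
Since gcd(9, 163) = 1, back-substitute to write 1 as a combination:
1 = 163 − 18·9
Hence 9⁻¹ ≡ -18 ≡ 145 (mod 163).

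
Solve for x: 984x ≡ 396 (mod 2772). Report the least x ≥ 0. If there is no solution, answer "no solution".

First find gcd(984, 2772):
2772 = 2*984 + 804
984 = 1*804 + 180
804 = 4*180 + 84
180 = 2*84 + 12
84 = 7*12 + 0
gcd = 12 and 12 | 396, so solutions exist. Divide through by 12: 82x ≡ 33 (mod 231).
Now find 82⁻¹ mod 231:
231 = 2×82 + 67
82 = 1×67 + 15
67 = 4×15 + 7
15 = 2×7 + 1
7 = 7×1 + 0
Back-substitute:
1 = 15 − 2·7
1 = −2·67 + 9·15
1 = 9·82 − 11·67
1 = −11·231 + 31·82
So 82⁻¹ ≡ 31 (mod 231).
Then x ≡ 31·33 ≡ 99 (mod 231); the smallest non-negative solution is x = 99.

99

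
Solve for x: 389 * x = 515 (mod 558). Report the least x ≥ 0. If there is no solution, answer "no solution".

First find gcd(389, 558):
558 = 1×389 + 169
389 = 2×169 + 51
169 = 3×51 + 16
51 = 3×16 + 3
16 = 5×3 + 1
3 = 3×1 + 0
gcd = 1, so a unique solution mod 558 exists.
Back-substitute for the Bézout coefficients:
1 = 16 − 5·3
1 = −5·51 + 16·16
1 = 16·169 − 53·51
1 = −53·389 + 122·169
1 = 122·558 − 175·389
So 389·(-175) ≡ 1 (mod 558), giving 389⁻¹ ≡ 383.
x ≡ 389⁻¹·515 ≡ 383·515 ≡ 271 (mod 558).

271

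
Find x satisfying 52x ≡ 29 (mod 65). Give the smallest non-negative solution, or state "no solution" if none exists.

gcd(52, 65):
65 = 1·52 + 13
52 = 4·13 + 0
gcd = 13, but 13 ∤ 29, so the congruence has no solution.

no solution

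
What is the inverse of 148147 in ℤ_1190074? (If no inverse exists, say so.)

561021

Run Euclid on (1190074, 148147):
1190074 = 8·148147 + 4898
148147 = 30·4898 + 1207
4898 = 4·1207 + 70
1207 = 17·70 + 17
70 = 4·17 + 2
17 = 8·2 + 1
2 = 2·1 + 0
The gcd is 1. Working backward:
1 = 17 − 8·2
1 = −8·70 + 33·17
1 = 33·1207 − 569·70
1 = −569·4898 + 2309·1207
1 = 2309·148147 − 69839·4898
1 = −69839·1190074 + 561021·148147
So 148147·561021 ≡ 1 (mod 1190074).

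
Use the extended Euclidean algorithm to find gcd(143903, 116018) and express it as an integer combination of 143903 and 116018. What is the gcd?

Apply Euclid's algorithm to 143903 and 116018:
143903 = 1×116018 + 27885
116018 = 4×27885 + 4478
27885 = 6×4478 + 1017
4478 = 4×1017 + 410
1017 = 2×410 + 197
410 = 2×197 + 16
197 = 12×16 + 5
16 = 3×5 + 1
5 = 5×1 + 0
gcd(143903, 116018) = 1.
Back-substituting:
1 = 16 − 3·5
1 = −3·197 + 37·16
1 = 37·410 − 77·197
1 = −77·1017 + 191·410
1 = 191·4478 − 841·1017
1 = −841·27885 + 5237·4478
1 = 5237·116018 − 21789·27885
1 = −21789·143903 + 27026·116018
So 1 = (-21789)·143903 + (27026)·116018.

1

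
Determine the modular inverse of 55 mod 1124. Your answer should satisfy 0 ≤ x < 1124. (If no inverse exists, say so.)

327

Extended Euclidean algorithm:
1124 = 20×55 + 24
55 = 2×24 + 7
24 = 3×7 + 3
7 = 2×3 + 1
3 = 3×1 + 0
The gcd is 1. Working backward:
1 = 7 − 2·3
1 = −2·24 + 7·7
1 = 7·55 − 16·24
1 = −16·1124 + 327·55
So 55·327 ≡ 1 (mod 1124).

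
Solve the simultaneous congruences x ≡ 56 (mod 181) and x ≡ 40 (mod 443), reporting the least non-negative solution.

Write x = 56 + 181·k. Then 181·k ≡ 40 − 56 ≡ 427 (mod 443).
Need 181⁻¹ mod 443. Extended Euclid on (443, 181):
443 = 2*181 + 81
181 = 2*81 + 19
81 = 4*19 + 5
19 = 3*5 + 4
5 = 1*4 + 1
4 = 4*1 + 0
Back-substitute:
1 = 5 − 4
1 = −19 + 4·5
1 = 4·81 − 17·19
1 = −17·181 + 38·81
1 = 38·443 − 93·181
181⁻¹ ≡ 350 (mod 443), so k ≡ 350·427 ≡ 159 (mod 443).
x = 56 + 181·159 = 28835.

28835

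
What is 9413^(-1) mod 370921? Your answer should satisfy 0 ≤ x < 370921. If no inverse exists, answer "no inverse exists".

342037

Apply the Euclidean algorithm to 370921 and 9413:
370921 = 39·9413 + 3814
9413 = 2·3814 + 1785
3814 = 2·1785 + 244
1785 = 7·244 + 77
244 = 3·77 + 13
77 = 5·13 + 12
13 = 1·12 + 1
12 = 12·1 + 0
gcd = 1, so the inverse exists. Back-substitute:
1 = 13 − 12
1 = −77 + 6·13
1 = 6·244 − 19·77
1 = −19·1785 + 139·244
1 = 139·3814 − 297·1785
1 = −297·9413 + 733·3814
1 = 733·370921 − 28884·9413
Hence 9413⁻¹ ≡ -28884 ≡ 342037 (mod 370921).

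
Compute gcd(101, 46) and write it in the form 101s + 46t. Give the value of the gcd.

Repeated division:
101 = 2×46 + 9
46 = 5×9 + 1
9 = 9×1 + 0
gcd(101, 46) = 1.
Back-substituting:
1 = 46 − 5·9
1 = −5·101 + 11·46
So 1 = (-5)·101 + (11)·46.

1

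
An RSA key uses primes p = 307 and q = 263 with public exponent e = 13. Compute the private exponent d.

74005

φ(n) = (p−1)(q−1) = 306·262 = 80172.
Need d with 13·d ≡ 1 (mod 80172). Apply the extended Euclidean algorithm:
80172 = 6167×13 + 1
13 = 13×1 + 0
Back-substitute:
1 = 80172 − 6167·13
So 13·(-6167) ≡ 1 (mod 80172), hence d ≡ -6167 ≡ 74005 (mod 80172).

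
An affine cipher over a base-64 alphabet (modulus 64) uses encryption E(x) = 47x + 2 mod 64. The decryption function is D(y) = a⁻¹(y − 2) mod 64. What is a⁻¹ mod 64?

15

Apply the Euclidean algorithm to 64 and 47:
64 = 1×47 + 17
47 = 2×17 + 13
17 = 1×13 + 4
13 = 3×4 + 1
4 = 4×1 + 0
The gcd is 1. Working backward:
1 = 13 − 3·4
1 = −3·17 + 4·13
1 = 4·47 − 11·17
1 = −11·64 + 15·47
So 47·15 ≡ 1 (mod 64).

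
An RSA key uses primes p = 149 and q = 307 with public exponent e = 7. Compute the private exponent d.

φ(n) = (p−1)(q−1) = 148·306 = 45288.
Need d with 7·d ≡ 1 (mod 45288). Apply the extended Euclidean algorithm:
45288 = 6469·7 + 5
7 = 1·5 + 2
5 = 2·2 + 1
2 = 2·1 + 0
Back-substitute:
1 = 5 − 2·2
1 = −2·7 + 3·5
1 = 3·45288 − 19409·7
So 7·(-19409) ≡ 1 (mod 45288), hence d ≡ -19409 ≡ 25879 (mod 45288).

25879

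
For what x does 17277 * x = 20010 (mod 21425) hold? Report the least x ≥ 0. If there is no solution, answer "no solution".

First find gcd(17277, 21425):
21425 = 1*17277 + 4148
17277 = 4*4148 + 685
4148 = 6*685 + 38
685 = 18*38 + 1
38 = 38*1 + 0
gcd = 1, so a unique solution mod 21425 exists.
Back-substitute for the Bézout coefficients:
1 = 685 − 18·38
1 = −18·4148 + 109·685
1 = 109·17277 − 454·4148
1 = −454·21425 + 563·17277
So 17277·(563) ≡ 1 (mod 21425), giving 17277⁻¹ ≡ 563.
x ≡ 17277⁻¹·20010 ≡ 563·20010 ≡ 17505 (mod 21425).

17505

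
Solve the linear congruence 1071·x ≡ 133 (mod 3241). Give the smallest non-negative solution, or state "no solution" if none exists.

First find gcd(1071, 3241):
3241 = 3*1071 + 28
1071 = 38*28 + 7
28 = 4*7 + 0
gcd = 7 and 7 | 133, so solutions exist. Divide through by 7: 153x ≡ 19 (mod 463).
Now find 153⁻¹ mod 463:
463 = 3×153 + 4
153 = 38×4 + 1
4 = 4×1 + 0
Back-substitute:
1 = 153 − 38·4
1 = −38·463 + 115·153
So 153⁻¹ ≡ 115 (mod 463).
Then x ≡ 115·19 ≡ 333 (mod 463); the smallest non-negative solution is x = 333.

333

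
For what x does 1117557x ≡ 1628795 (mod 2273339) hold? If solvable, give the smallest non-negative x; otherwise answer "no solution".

First find gcd(1117557, 2273339):
2273339 = 2*1117557 + 38225
1117557 = 29*38225 + 9032
38225 = 4*9032 + 2097
9032 = 4*2097 + 644
2097 = 3*644 + 165
644 = 3*165 + 149
165 = 1*149 + 16
149 = 9*16 + 5
16 = 3*5 + 1
5 = 5*1 + 0
gcd = 1, so a unique solution mod 2273339 exists.
Back-substitute for the Bézout coefficients:
1 = 16 − 3·5
1 = −3·149 + 28·16
1 = 28·165 − 31·149
1 = −31·644 + 121·165
1 = 121·2097 − 394·644
1 = −394·9032 + 1697·2097
1 = 1697·38225 − 7182·9032
1 = −7182·1117557 + 209975·38225
1 = 209975·2273339 − 427132·1117557
So 1117557·(-427132) ≡ 1 (mod 2273339), giving 1117557⁻¹ ≡ 1846207.
x ≡ 1117557⁻¹·1628795 ≡ 1846207·1628795 ≡ 1741569 (mod 2273339).

1741569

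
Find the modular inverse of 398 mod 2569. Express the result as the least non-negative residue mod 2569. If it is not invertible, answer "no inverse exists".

Extended Euclidean algorithm:
2569 = 6*398 + 181
398 = 2*181 + 36
181 = 5*36 + 1
36 = 36*1 + 0
gcd = 1, so the inverse exists. Back-substitute:
1 = 181 − 5·36
1 = −5·398 + 11·181
1 = 11·2569 − 71·398
So 398·(-71) ≡ 1 (mod 2569), and -71 ≡ 2498 (mod 2569).

2498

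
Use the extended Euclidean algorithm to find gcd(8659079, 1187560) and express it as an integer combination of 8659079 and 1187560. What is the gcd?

11

Repeated division:
8659079 = 7×1187560 + 346159
1187560 = 3×346159 + 149083
346159 = 2×149083 + 47993
149083 = 3×47993 + 5104
47993 = 9×5104 + 2057
5104 = 2×2057 + 990
2057 = 2×990 + 77
990 = 12×77 + 66
77 = 1×66 + 11
66 = 6×11 + 0
gcd(8659079, 1187560) = 11.
Express as a combination:
11 = 77 − 66
11 = −990 + 13·77
11 = 13·2057 − 27·990
11 = −27·5104 + 67·2057
11 = 67·47993 − 630·5104
11 = −630·149083 + 1957·47993
11 = 1957·346159 − 4544·149083
11 = −4544·1187560 + 15589·346159
11 = 15589·8659079 − 113667·1187560
So 11 = (15589)·8659079 + (-113667)·1187560.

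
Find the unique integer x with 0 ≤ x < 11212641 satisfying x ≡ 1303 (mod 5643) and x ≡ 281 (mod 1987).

Write x = 1303 + 5643·k. Then 5643·k ≡ 281 − 1303 ≡ 965 (mod 1987).
Need 5643⁻¹ mod 1987. Extended Euclid on (1987, 1669):
1987 = 1·1669 + 318
1669 = 5·318 + 79
318 = 4·79 + 2
79 = 39·2 + 1
2 = 2·1 + 0
Back-substitute:
1 = 79 − 39·2
1 = −39·318 + 157·79
1 = 157·1669 − 824·318
1 = −824·1987 + 981·1669
5643⁻¹ ≡ 981 (mod 1987), so k ≡ 981·965 ≡ 853 (mod 1987).
x = 1303 + 5643·853 = 4814782.

4814782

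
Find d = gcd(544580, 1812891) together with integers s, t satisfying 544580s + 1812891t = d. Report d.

1

Repeated division:
1812891 = 3·544580 + 179151
544580 = 3·179151 + 7127
179151 = 25·7127 + 976
7127 = 7·976 + 295
976 = 3·295 + 91
295 = 3·91 + 22
91 = 4·22 + 3
22 = 7·3 + 1
3 = 3·1 + 0
gcd(544580, 1812891) = 1.
Back-substituting:
1 = 22 − 7·3
1 = −7·91 + 29·22
1 = 29·295 − 94·91
1 = −94·976 + 311·295
1 = 311·7127 − 2271·976
1 = −2271·179151 + 57086·7127
1 = 57086·544580 − 173529·179151
1 = −173529·1812891 + 577673·544580
So 1 = (-173529)·1812891 + (577673)·544580.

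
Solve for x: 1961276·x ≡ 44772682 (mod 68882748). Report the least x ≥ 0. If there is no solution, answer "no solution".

no solution

gcd(1961276, 68882748):
68882748 = 35*1961276 + 238088
1961276 = 8*238088 + 56572
238088 = 4*56572 + 11800
56572 = 4*11800 + 9372
11800 = 1*9372 + 2428
9372 = 3*2428 + 2088
2428 = 1*2088 + 340
2088 = 6*340 + 48
340 = 7*48 + 4
48 = 12*4 + 0
gcd = 4, but 4 ∤ 44772682, so the congruence has no solution.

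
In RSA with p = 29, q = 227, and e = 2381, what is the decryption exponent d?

4845

φ(n) = (p−1)(q−1) = 28·226 = 6328.
Need d with 2381·d ≡ 1 (mod 6328). Apply the extended Euclidean algorithm:
6328 = 2·2381 + 1566
2381 = 1·1566 + 815
1566 = 1·815 + 751
815 = 1·751 + 64
751 = 11·64 + 47
64 = 1·47 + 17
47 = 2·17 + 13
17 = 1·13 + 4
13 = 3·4 + 1
4 = 4·1 + 0
Back-substitute:
1 = 13 − 3·4
1 = −3·17 + 4·13
1 = 4·47 − 11·17
1 = −11·64 + 15·47
1 = 15·751 − 176·64
1 = −176·815 + 191·751
1 = 191·1566 − 367·815
1 = −367·2381 + 558·1566
1 = 558·6328 − 1483·2381
So 2381·(-1483) ≡ 1 (mod 6328), hence d ≡ -1483 ≡ 4845 (mod 6328).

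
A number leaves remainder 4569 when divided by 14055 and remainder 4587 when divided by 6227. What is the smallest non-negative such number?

Write x = 4569 + 14055·k. Then 14055·k ≡ 4587 − 4569 ≡ 18 (mod 6227).
Need 14055⁻¹ mod 6227. Extended Euclid on (6227, 1601):
6227 = 3×1601 + 1424
1601 = 1×1424 + 177
1424 = 8×177 + 8
177 = 22×8 + 1
8 = 8×1 + 0
Back-substitute:
1 = 177 − 22·8
1 = −22·1424 + 177·177
1 = 177·1601 − 199·1424
1 = −199·6227 + 774·1601
14055⁻¹ ≡ 774 (mod 6227), so k ≡ 774·18 ≡ 1478 (mod 6227).
x = 4569 + 14055·1478 = 20777859.

20777859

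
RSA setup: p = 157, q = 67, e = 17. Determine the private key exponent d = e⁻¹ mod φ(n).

1817

φ(n) = (p−1)(q−1) = 156·66 = 10296.
Need d with 17·d ≡ 1 (mod 10296). Apply the extended Euclidean algorithm:
10296 = 605*17 + 11
17 = 1*11 + 6
11 = 1*6 + 5
6 = 1*5 + 1
5 = 5*1 + 0
Back-substitute:
1 = 6 − 5
1 = −11 + 2·6
1 = 2·17 − 3·11
1 = −3·10296 + 1817·17
So 17·1817 ≡ 1 (mod 10296), hence d = 1817.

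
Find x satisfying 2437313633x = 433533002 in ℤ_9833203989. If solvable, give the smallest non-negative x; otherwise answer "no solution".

7078228339

First find gcd(2437313633, 9833203989):
9833203989 = 4*2437313633 + 83949457
2437313633 = 29*83949457 + 2779380
83949457 = 30*2779380 + 568057
2779380 = 4*568057 + 507152
568057 = 1*507152 + 60905
507152 = 8*60905 + 19912
60905 = 3*19912 + 1169
19912 = 17*1169 + 39
1169 = 29*39 + 38
39 = 1*38 + 1
38 = 38*1 + 0
gcd = 1, so a unique solution mod 9833203989 exists.
Back-substitute for the Bézout coefficients:
1 = 39 − 38
1 = −1169 + 30·39
1 = 30·19912 − 511·1169
1 = −511·60905 + 1563·19912
1 = 1563·507152 − 13015·60905
1 = −13015·568057 + 14578·507152
1 = 14578·2779380 − 71327·568057
1 = −71327·83949457 + 2154388·2779380
1 = 2154388·2437313633 − 62548579·83949457
1 = −62548579·9833203989 + 252348704·2437313633
So 2437313633·(252348704) ≡ 1 (mod 9833203989), giving 2437313633⁻¹ ≡ 252348704.
x ≡ 2437313633⁻¹·433533002 ≡ 252348704·433533002 ≡ 7078228339 (mod 9833203989).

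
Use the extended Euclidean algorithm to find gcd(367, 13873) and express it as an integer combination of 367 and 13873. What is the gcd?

1

Repeated division:
13873 = 37·367 + 294
367 = 1·294 + 73
294 = 4·73 + 2
73 = 36·2 + 1
2 = 2·1 + 0
gcd(367, 13873) = 1.
Back-substituting:
1 = 73 − 36·2
1 = −36·294 + 145·73
1 = 145·367 − 181·294
1 = −181·13873 + 6842·367
So 1 = (-181)·13873 + (6842)·367.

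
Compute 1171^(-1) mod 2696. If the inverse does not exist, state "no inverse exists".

Run Euclid on (2696, 1171):
2696 = 2·1171 + 354
1171 = 3·354 + 109
354 = 3·109 + 27
109 = 4·27 + 1
27 = 27·1 + 0
Since gcd(1171, 2696) = 1, back-substitute to write 1 as a combination:
1 = 109 − 4·27
1 = −4·354 + 13·109
1 = 13·1171 − 43·354
1 = −43·2696 + 99·1171
So 1171·99 ≡ 1 (mod 2696).

99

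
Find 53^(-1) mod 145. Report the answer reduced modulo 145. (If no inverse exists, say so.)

Apply the Euclidean algorithm to 145 and 53:
145 = 2*53 + 39
53 = 1*39 + 14
39 = 2*14 + 11
14 = 1*11 + 3
11 = 3*3 + 2
3 = 1*2 + 1
2 = 2*1 + 0
gcd = 1, so the inverse exists. Back-substitute:
1 = 3 − 2
1 = −11 + 4·3
1 = 4·14 − 5·11
1 = −5·39 + 14·14
1 = 14·53 − 19·39
1 = −19·145 + 52·53
So 53·52 ≡ 1 (mod 145).

52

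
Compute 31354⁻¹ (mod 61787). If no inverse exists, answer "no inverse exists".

gcd(61787, 31354) by repeated division:
61787 = 1×31354 + 30433
31354 = 1×30433 + 921
30433 = 33×921 + 40
921 = 23×40 + 1
40 = 40×1 + 0
Since gcd(31354, 61787) = 1, back-substitute to write 1 as a combination:
1 = 921 − 23·40
1 = −23·30433 + 760·921
1 = 760·31354 − 783·30433
1 = −783·61787 + 1543·31354
So 31354·1543 ≡ 1 (mod 61787).

1543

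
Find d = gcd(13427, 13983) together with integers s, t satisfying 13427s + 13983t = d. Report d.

Euclidean algorithm:
13983 = 1·13427 + 556
13427 = 24·556 + 83
556 = 6·83 + 58
83 = 1·58 + 25
58 = 2·25 + 8
25 = 3·8 + 1
8 = 8·1 + 0
gcd(13427, 13983) = 1.
Back-substituting:
1 = 25 − 3·8
1 = −3·58 + 7·25
1 = 7·83 − 10·58
1 = −10·556 + 67·83
1 = 67·13427 − 1618·556
1 = −1618·13983 + 1685·13427
So 1 = (-1618)·13983 + (1685)·13427.

1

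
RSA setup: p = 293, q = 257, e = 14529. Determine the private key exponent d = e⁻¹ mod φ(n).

41793

φ(n) = (p−1)(q−1) = 292·256 = 74752.
Need d with 14529·d ≡ 1 (mod 74752). Apply the extended Euclidean algorithm:
74752 = 5·14529 + 2107
14529 = 6·2107 + 1887
2107 = 1·1887 + 220
1887 = 8·220 + 127
220 = 1·127 + 93
127 = 1·93 + 34
93 = 2·34 + 25
34 = 1·25 + 9
25 = 2·9 + 7
9 = 1·7 + 2
7 = 3·2 + 1
2 = 2·1 + 0
Back-substitute:
1 = 7 − 3·2
1 = −3·9 + 4·7
1 = 4·25 − 11·9
1 = −11·34 + 15·25
1 = 15·93 − 41·34
1 = −41·127 + 56·93
1 = 56·220 − 97·127
1 = −97·1887 + 832·220
1 = 832·2107 − 929·1887
1 = −929·14529 + 6406·2107
1 = 6406·74752 − 32959·14529
So 14529·(-32959) ≡ 1 (mod 74752), hence d ≡ -32959 ≡ 41793 (mod 74752).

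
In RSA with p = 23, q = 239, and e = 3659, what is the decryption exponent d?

φ(n) = (p−1)(q−1) = 22·238 = 5236.
Need d with 3659·d ≡ 1 (mod 5236). Apply the extended Euclidean algorithm:
5236 = 1·3659 + 1577
3659 = 2·1577 + 505
1577 = 3·505 + 62
505 = 8·62 + 9
62 = 6·9 + 8
9 = 1·8 + 1
8 = 8·1 + 0
Back-substitute:
1 = 9 − 8
1 = −62 + 7·9
1 = 7·505 − 57·62
1 = −57·1577 + 178·505
1 = 178·3659 − 413·1577
1 = −413·5236 + 591·3659
So 3659·591 ≡ 1 (mod 5236), hence d = 591.

591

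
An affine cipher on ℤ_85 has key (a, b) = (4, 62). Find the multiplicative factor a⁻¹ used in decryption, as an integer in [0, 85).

64

gcd(85, 4) by repeated division:
85 = 21*4 + 1
4 = 4*1 + 0
gcd = 1, so the inverse exists. Back-substitute:
1 = 85 − 21·4
Thus 4·(-21) ≡ 1 (mod 85); reducing, -21 mod 85 = 64.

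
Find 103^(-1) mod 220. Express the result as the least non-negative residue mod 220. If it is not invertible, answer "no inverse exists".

47

Extended Euclidean algorithm:
220 = 2*103 + 14
103 = 7*14 + 5
14 = 2*5 + 4
5 = 1*4 + 1
4 = 4*1 + 0
gcd = 1, so the inverse exists. Back-substitute:
1 = 5 − 4
1 = −14 + 3·5
1 = 3·103 − 22·14
1 = −22·220 + 47·103
So 103·47 ≡ 1 (mod 220).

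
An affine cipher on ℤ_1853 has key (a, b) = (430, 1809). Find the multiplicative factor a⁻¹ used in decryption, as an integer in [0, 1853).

1435

Apply the Euclidean algorithm to 1853 and 430:
1853 = 4·430 + 133
430 = 3·133 + 31
133 = 4·31 + 9
31 = 3·9 + 4
9 = 2·4 + 1
4 = 4·1 + 0
The gcd is 1. Working backward:
1 = 9 − 2·4
1 = −2·31 + 7·9
1 = 7·133 − 30·31
1 = −30·430 + 97·133
1 = 97·1853 − 418·430
So 430·(-418) ≡ 1 (mod 1853), and -418 ≡ 1435 (mod 1853).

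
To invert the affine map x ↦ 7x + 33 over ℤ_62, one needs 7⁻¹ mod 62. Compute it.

Extended Euclidean algorithm:
62 = 8·7 + 6
7 = 1·6 + 1
6 = 6·1 + 0
The gcd is 1. Working backward:
1 = 7 − 6
1 = −62 + 9·7
So 7·9 ≡ 1 (mod 62).

9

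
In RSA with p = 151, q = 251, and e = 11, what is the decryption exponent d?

34091

φ(n) = (p−1)(q−1) = 150·250 = 37500.
Need d with 11·d ≡ 1 (mod 37500). Apply the extended Euclidean algorithm:
37500 = 3409*11 + 1
11 = 11*1 + 0
Back-substitute:
1 = 37500 − 3409·11
So 11·(-3409) ≡ 1 (mod 37500), hence d ≡ -3409 ≡ 34091 (mod 37500).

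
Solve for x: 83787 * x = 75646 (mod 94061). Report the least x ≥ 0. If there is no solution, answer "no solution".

gcd(83787, 94061):
94061 = 1*83787 + 10274
83787 = 8*10274 + 1595
10274 = 6*1595 + 704
1595 = 2*704 + 187
704 = 3*187 + 143
187 = 1*143 + 44
143 = 3*44 + 11
44 = 4*11 + 0
gcd = 11, but 11 ∤ 75646, so the congruence has no solution.

no solution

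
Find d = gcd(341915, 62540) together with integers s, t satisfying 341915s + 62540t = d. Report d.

5

Repeated division:
341915 = 5*62540 + 29215
62540 = 2*29215 + 4110
29215 = 7*4110 + 445
4110 = 9*445 + 105
445 = 4*105 + 25
105 = 4*25 + 5
25 = 5*5 + 0
gcd(341915, 62540) = 5.
Express as a combination:
5 = 105 − 4·25
5 = −4·445 + 17·105
5 = 17·4110 − 157·445
5 = −157·29215 + 1116·4110
5 = 1116·62540 − 2389·29215
5 = −2389·341915 + 13061·62540
So 5 = (-2389)·341915 + (13061)·62540.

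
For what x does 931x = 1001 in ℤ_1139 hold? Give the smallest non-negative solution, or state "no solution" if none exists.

First find gcd(931, 1139):
1139 = 1*931 + 208
931 = 4*208 + 99
208 = 2*99 + 10
99 = 9*10 + 9
10 = 1*9 + 1
9 = 9*1 + 0
gcd = 1, so a unique solution mod 1139 exists.
Back-substitute for the Bézout coefficients:
1 = 10 − 9
1 = −99 + 10·10
1 = 10·208 − 21·99
1 = −21·931 + 94·208
1 = 94·1139 − 115·931
So 931·(-115) ≡ 1 (mod 1139), giving 931⁻¹ ≡ 1024.
x ≡ 931⁻¹·1001 ≡ 1024·1001 ≡ 1063 (mod 1139).

1063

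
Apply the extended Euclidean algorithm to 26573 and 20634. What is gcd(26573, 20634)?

Apply Euclid's algorithm to 26573 and 20634:
26573 = 1·20634 + 5939
20634 = 3·5939 + 2817
5939 = 2·2817 + 305
2817 = 9·305 + 72
305 = 4·72 + 17
72 = 4·17 + 4
17 = 4·4 + 1
4 = 4·1 + 0
gcd(26573, 20634) = 1.
Express as a combination:
1 = 17 − 4·4
1 = −4·72 + 17·17
1 = 17·305 − 72·72
1 = −72·2817 + 665·305
1 = 665·5939 − 1402·2817
1 = −1402·20634 + 4871·5939
1 = 4871·26573 − 6273·20634
So 1 = (4871)·26573 + (-6273)·20634.

1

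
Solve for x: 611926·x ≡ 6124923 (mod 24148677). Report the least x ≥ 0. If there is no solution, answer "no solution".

First find gcd(611926, 24148677):
24148677 = 39×611926 + 283563
611926 = 2×283563 + 44800
283563 = 6×44800 + 14763
44800 = 3×14763 + 511
14763 = 28×511 + 455
511 = 1×455 + 56
455 = 8×56 + 7
56 = 8×7 + 0
gcd = 7 and 7 | 6124923, so solutions exist. Divide through by 7: 87418x ≡ 874989 (mod 3449811).
Now find 87418⁻¹ mod 3449811:
3449811 = 39×87418 + 40509
87418 = 2×40509 + 6400
40509 = 6×6400 + 2109
6400 = 3×2109 + 73
2109 = 28×73 + 65
73 = 1×65 + 8
65 = 8×8 + 1
8 = 8×1 + 0
Back-substitute:
1 = 65 − 8·8
1 = −8·73 + 9·65
1 = 9·2109 − 260·73
1 = −260·6400 + 789·2109
1 = 789·40509 − 4994·6400
1 = −4994·87418 + 10777·40509
1 = 10777·3449811 − 425297·87418
So 87418·(-425297) ≡ 1 (mod 3449811), i.e. 87418⁻¹ ≡ 3024514.
Then x ≡ 3024514·874989 ≡ 915837 (mod 3449811); the smallest non-negative solution is x = 915837.

915837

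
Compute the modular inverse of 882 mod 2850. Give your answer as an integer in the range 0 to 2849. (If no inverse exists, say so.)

no inverse exists

Compute gcd(882, 2850):
2850 = 3*882 + 204
882 = 4*204 + 66
204 = 3*66 + 6
66 = 11*6 + 0
The gcd is 6, not 1, hence no inverse exists.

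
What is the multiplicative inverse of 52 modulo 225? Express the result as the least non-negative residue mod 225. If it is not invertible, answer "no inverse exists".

Run Euclid on (225, 52):
225 = 4·52 + 17
52 = 3·17 + 1
17 = 17·1 + 0
The gcd is 1. Working backward:
1 = 52 − 3·17
1 = −3·225 + 13·52
So 52·13 ≡ 1 (mod 225).

13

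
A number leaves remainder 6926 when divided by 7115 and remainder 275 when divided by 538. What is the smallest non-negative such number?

Write x = 6926 + 7115·k. Then 7115·k ≡ 275 − 6926 ≡ 343 (mod 538).
Need 7115⁻¹ mod 538. Extended Euclid on (538, 121):
538 = 4*121 + 54
121 = 2*54 + 13
54 = 4*13 + 2
13 = 6*2 + 1
2 = 2*1 + 0
Back-substitute:
1 = 13 − 6·2
1 = −6·54 + 25·13
1 = 25·121 − 56·54
1 = −56·538 + 249·121
7115⁻¹ ≡ 249 (mod 538), so k ≡ 249·343 ≡ 403 (mod 538).
x = 6926 + 7115·403 = 2874271.

2874271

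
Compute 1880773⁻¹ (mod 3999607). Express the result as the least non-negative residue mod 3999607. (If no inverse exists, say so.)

Apply the Euclidean algorithm to 3999607 and 1880773:
3999607 = 2·1880773 + 238061
1880773 = 7·238061 + 214346
238061 = 1·214346 + 23715
214346 = 9·23715 + 911
23715 = 26·911 + 29
911 = 31·29 + 12
29 = 2·12 + 5
12 = 2·5 + 2
5 = 2·2 + 1
2 = 2·1 + 0
Since gcd(1880773, 3999607) = 1, back-substitute to write 1 as a combination:
1 = 5 − 2·2
1 = −2·12 + 5·5
1 = 5·29 − 12·12
1 = −12·911 + 377·29
1 = 377·23715 − 9814·911
1 = −9814·214346 + 88703·23715
1 = 88703·238061 − 98517·214346
1 = −98517·1880773 + 778322·238061
1 = 778322·3999607 − 1655161·1880773
Thus 1880773·(-1655161) ≡ 1 (mod 3999607); reducing, -1655161 mod 3999607 = 2344446.

2344446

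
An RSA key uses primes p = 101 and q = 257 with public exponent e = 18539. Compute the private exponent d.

8259

φ(n) = (p−1)(q−1) = 100·256 = 25600.
Need d with 18539·d ≡ 1 (mod 25600). Apply the extended Euclidean algorithm:
25600 = 1×18539 + 7061
18539 = 2×7061 + 4417
7061 = 1×4417 + 2644
4417 = 1×2644 + 1773
2644 = 1×1773 + 871
1773 = 2×871 + 31
871 = 28×31 + 3
31 = 10×3 + 1
3 = 3×1 + 0
Back-substitute:
1 = 31 − 10·3
1 = −10·871 + 281·31
1 = 281·1773 − 572·871
1 = −572·2644 + 853·1773
1 = 853·4417 − 1425·2644
1 = −1425·7061 + 2278·4417
1 = 2278·18539 − 5981·7061
1 = −5981·25600 + 8259·18539
So 18539·8259 ≡ 1 (mod 25600), hence d = 8259.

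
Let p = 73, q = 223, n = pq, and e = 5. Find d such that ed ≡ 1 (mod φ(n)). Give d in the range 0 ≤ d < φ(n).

φ(n) = (p−1)(q−1) = 72·222 = 15984.
Need d with 5·d ≡ 1 (mod 15984). Apply the extended Euclidean algorithm:
15984 = 3196*5 + 4
5 = 1*4 + 1
4 = 4*1 + 0
Back-substitute:
1 = 5 − 4
1 = −15984 + 3197·5
So 5·3197 ≡ 1 (mod 15984), hence d = 3197.

3197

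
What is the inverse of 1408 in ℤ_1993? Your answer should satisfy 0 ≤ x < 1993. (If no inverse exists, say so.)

gcd(1993, 1408) by repeated division:
1993 = 1×1408 + 585
1408 = 2×585 + 238
585 = 2×238 + 109
238 = 2×109 + 20
109 = 5×20 + 9
20 = 2×9 + 2
9 = 4×2 + 1
2 = 2×1 + 0
gcd = 1, so the inverse exists. Back-substitute:
1 = 9 − 4·2
1 = −4·20 + 9·9
1 = 9·109 − 49·20
1 = −49·238 + 107·109
1 = 107·585 − 263·238
1 = −263·1408 + 633·585
1 = 633·1993 − 896·1408
Hence 1408⁻¹ ≡ -896 ≡ 1097 (mod 1993).

1097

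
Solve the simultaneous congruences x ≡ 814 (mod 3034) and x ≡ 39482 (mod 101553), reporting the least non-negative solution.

Write x = 814 + 3034·k. Then 3034·k ≡ 39482 − 814 ≡ 38668 (mod 101553).
Need 3034⁻¹ mod 101553. Extended Euclid on (101553, 3034):
101553 = 33*3034 + 1431
3034 = 2*1431 + 172
1431 = 8*172 + 55
172 = 3*55 + 7
55 = 7*7 + 6
7 = 1*6 + 1
6 = 6*1 + 0
Back-substitute:
1 = 7 − 6
1 = −55 + 8·7
1 = 8·172 − 25·55
1 = −25·1431 + 208·172
1 = 208·3034 − 441·1431
1 = −441·101553 + 14761·3034
3034⁻¹ ≡ 14761 (mod 101553), so k ≡ 14761·38668 ≡ 50488 (mod 101553).
x = 814 + 3034·50488 = 153181406.

153181406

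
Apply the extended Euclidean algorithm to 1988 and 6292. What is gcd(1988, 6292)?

4

Euclidean algorithm:
6292 = 3*1988 + 328
1988 = 6*328 + 20
328 = 16*20 + 8
20 = 2*8 + 4
8 = 2*4 + 0
gcd(1988, 6292) = 4.
Back-substituting:
4 = 20 − 2·8
4 = −2·328 + 33·20
4 = 33·1988 − 200·328
4 = −200·6292 + 633·1988
So 4 = (-200)·6292 + (633)·1988.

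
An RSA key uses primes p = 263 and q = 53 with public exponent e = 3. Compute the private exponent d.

φ(n) = (p−1)(q−1) = 262·52 = 13624.
Need d with 3·d ≡ 1 (mod 13624). Apply the extended Euclidean algorithm:
13624 = 4541*3 + 1
3 = 3*1 + 0
Back-substitute:
1 = 13624 − 4541·3
So 3·(-4541) ≡ 1 (mod 13624), hence d ≡ -4541 ≡ 9083 (mod 13624).

9083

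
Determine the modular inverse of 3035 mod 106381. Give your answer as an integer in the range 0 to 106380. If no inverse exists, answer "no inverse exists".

7501

gcd(106381, 3035) by repeated division:
106381 = 35×3035 + 156
3035 = 19×156 + 71
156 = 2×71 + 14
71 = 5×14 + 1
14 = 14×1 + 0
The gcd is 1. Working backward:
1 = 71 − 5·14
1 = −5·156 + 11·71
1 = 11·3035 − 214·156
1 = −214·106381 + 7501·3035
So 3035·7501 ≡ 1 (mod 106381).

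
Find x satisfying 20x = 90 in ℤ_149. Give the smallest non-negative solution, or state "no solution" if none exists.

79

First find gcd(20, 149):
149 = 7×20 + 9
20 = 2×9 + 2
9 = 4×2 + 1
2 = 2×1 + 0
gcd = 1, so a unique solution mod 149 exists.
Back-substitute for the Bézout coefficients:
1 = 9 − 4·2
1 = −4·20 + 9·9
1 = 9·149 − 67·20
So 20·(-67) ≡ 1 (mod 149), giving 20⁻¹ ≡ 82.
x ≡ 20⁻¹·90 ≡ 82·90 ≡ 79 (mod 149).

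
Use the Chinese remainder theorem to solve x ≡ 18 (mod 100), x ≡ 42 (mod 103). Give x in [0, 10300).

9518

Write x = 18 + 100·k. Then 100·k ≡ 42 − 18 ≡ 24 (mod 103).
Need 100⁻¹ mod 103. Extended Euclid on (103, 100):
103 = 1×100 + 3
100 = 33×3 + 1
3 = 3×1 + 0
Back-substitute:
1 = 100 − 33·3
1 = −33·103 + 34·100
100⁻¹ ≡ 34 (mod 103), so k ≡ 34·24 ≡ 95 (mod 103).
x = 18 + 100·95 = 9518.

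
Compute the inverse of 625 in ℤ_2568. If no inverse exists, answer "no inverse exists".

793

gcd(2568, 625) by repeated division:
2568 = 4*625 + 68
625 = 9*68 + 13
68 = 5*13 + 3
13 = 4*3 + 1
3 = 3*1 + 0
gcd = 1, so the inverse exists. Back-substitute:
1 = 13 − 4·3
1 = −4·68 + 21·13
1 = 21·625 − 193·68
1 = −193·2568 + 793·625
So 625·793 ≡ 1 (mod 2568).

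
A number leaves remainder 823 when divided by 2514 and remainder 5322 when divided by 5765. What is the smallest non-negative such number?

Write x = 823 + 2514·k. Then 2514·k ≡ 5322 − 823 ≡ 4499 (mod 5765).
Need 2514⁻¹ mod 5765. Extended Euclid on (5765, 2514):
5765 = 2·2514 + 737
2514 = 3·737 + 303
737 = 2·303 + 131
303 = 2·131 + 41
131 = 3·41 + 8
41 = 5·8 + 1
8 = 8·1 + 0
Back-substitute:
1 = 41 − 5·8
1 = −5·131 + 16·41
1 = 16·303 − 37·131
1 = −37·737 + 90·303
1 = 90·2514 − 307·737
1 = −307·5765 + 704·2514
2514⁻¹ ≡ 704 (mod 5765), so k ≡ 704·4499 ≡ 2311 (mod 5765).
x = 823 + 2514·2311 = 5810677.

5810677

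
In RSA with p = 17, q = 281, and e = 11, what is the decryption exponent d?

2851

φ(n) = (p−1)(q−1) = 16·280 = 4480.
Need d with 11·d ≡ 1 (mod 4480). Apply the extended Euclidean algorithm:
4480 = 407·11 + 3
11 = 3·3 + 2
3 = 1·2 + 1
2 = 2·1 + 0
Back-substitute:
1 = 3 − 2
1 = −11 + 4·3
1 = 4·4480 − 1629·11
So 11·(-1629) ≡ 1 (mod 4480), hence d ≡ -1629 ≡ 2851 (mod 4480).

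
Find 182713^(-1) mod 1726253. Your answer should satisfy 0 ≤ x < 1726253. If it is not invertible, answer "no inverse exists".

Apply the Euclidean algorithm to 1726253 and 182713:
1726253 = 9*182713 + 81836
182713 = 2*81836 + 19041
81836 = 4*19041 + 5672
19041 = 3*5672 + 2025
5672 = 2*2025 + 1622
2025 = 1*1622 + 403
1622 = 4*403 + 10
403 = 40*10 + 3
10 = 3*3 + 1
3 = 3*1 + 0
gcd = 1, so the inverse exists. Back-substitute:
1 = 10 − 3·3
1 = −3·403 + 121·10
1 = 121·1622 − 487·403
1 = −487·2025 + 608·1622
1 = 608·5672 − 1703·2025
1 = −1703·19041 + 5717·5672
1 = 5717·81836 − 24571·19041
1 = −24571·182713 + 54859·81836
1 = 54859·1726253 − 518302·182713
Thus 182713·(-518302) ≡ 1 (mod 1726253); reducing, -518302 mod 1726253 = 1207951.

1207951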